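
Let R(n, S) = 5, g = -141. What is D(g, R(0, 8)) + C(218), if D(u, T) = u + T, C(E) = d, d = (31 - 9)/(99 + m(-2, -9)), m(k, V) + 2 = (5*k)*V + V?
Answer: -12093/89 ≈ -135.88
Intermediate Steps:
m(k, V) = -2 + V + 5*V*k (m(k, V) = -2 + ((5*k)*V + V) = -2 + (5*V*k + V) = -2 + (V + 5*V*k) = -2 + V + 5*V*k)
d = 11/89 (d = (31 - 9)/(99 + (-2 - 9 + 5*(-9)*(-2))) = 22/(99 + (-2 - 9 + 90)) = 22/(99 + 79) = 22/178 = 22*(1/178) = 11/89 ≈ 0.12360)
C(E) = 11/89
D(u, T) = T + u
D(g, R(0, 8)) + C(218) = (5 - 141) + 11/89 = -136 + 11/89 = -12093/89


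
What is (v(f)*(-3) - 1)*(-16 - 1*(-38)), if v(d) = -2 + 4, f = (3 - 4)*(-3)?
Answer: -154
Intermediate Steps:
f = 3 (f = -1*(-3) = 3)
v(d) = 2
(v(f)*(-3) - 1)*(-16 - 1*(-38)) = (2*(-3) - 1)*(-16 - 1*(-38)) = (-6 - 1)*(-16 + 38) = -7*22 = -154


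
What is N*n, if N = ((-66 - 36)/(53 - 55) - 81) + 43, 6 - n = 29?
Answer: -299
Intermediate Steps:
n = -23 (n = 6 - 1*29 = 6 - 29 = -23)
N = 13 (N = (-102/(-2) - 81) + 43 = (-102*(-½) - 81) + 43 = (51 - 81) + 43 = -30 + 43 = 13)
N*n = 13*(-23) = -299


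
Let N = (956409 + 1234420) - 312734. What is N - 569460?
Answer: 1308635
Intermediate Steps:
N = 1878095 (N = 2190829 - 312734 = 1878095)
N - 569460 = 1878095 - 569460 = 1308635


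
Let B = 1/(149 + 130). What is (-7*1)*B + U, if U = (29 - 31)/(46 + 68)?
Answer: -226/5301 ≈ -0.042633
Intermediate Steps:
U = -1/57 (U = -2/114 = -2*1/114 = -1/57 ≈ -0.017544)
B = 1/279 ≈ 0.0035842
(-7*1)*B + U = -7*1*(1/279) - 1/57 = -7*1/279 - 1/57 = -7/279 - 1/57 = -226/5301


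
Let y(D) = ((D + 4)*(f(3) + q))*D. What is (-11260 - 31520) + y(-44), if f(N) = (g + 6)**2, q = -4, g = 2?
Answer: 62820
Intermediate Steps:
f(N) = 64 (f(N) = (2 + 6)**2 = 8**2 = 64)
y(D) = D*(240 + 60*D) (y(D) = ((D + 4)*(64 - 4))*D = ((4 + D)*60)*D = (240 + 60*D)*D = D*(240 + 60*D))
(-11260 - 31520) + y(-44) = (-11260 - 31520) + 60*(-44)*(4 - 44) = -42780 + 60*(-44)*(-40) = -42780 + 105600 = 62820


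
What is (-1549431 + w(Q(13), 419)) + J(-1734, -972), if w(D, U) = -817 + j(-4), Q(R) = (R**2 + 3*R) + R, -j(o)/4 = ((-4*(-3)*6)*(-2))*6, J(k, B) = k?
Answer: -1548526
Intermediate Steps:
j(o) = 3456 (j(o) = -4*(-4*(-3)*6)*(-2)*6 = -4*(12*6)*(-2)*6 = -4*72*(-2)*6 = -(-576)*6 = -4*(-864) = 3456)
Q(R) = R**2 + 4*R
w(D, U) = 2639 (w(D, U) = -817 + 3456 = 2639)
(-1549431 + w(Q(13), 419)) + J(-1734, -972) = (-1549431 + 2639) - 1734 = -1546792 - 1734 = -1548526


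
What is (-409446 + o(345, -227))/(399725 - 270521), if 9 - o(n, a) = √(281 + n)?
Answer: -469/148 - √626/129204 ≈ -3.1691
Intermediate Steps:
o(n, a) = 9 - √(281 + n)
(-409446 + o(345, -227))/(399725 - 270521) = (-409446 + (9 - √(281 + 345)))/(399725 - 270521) = (-409446 + (9 - √626))/129204 = (-409437 - √626)*(1/129204) = -469/148 - √626/129204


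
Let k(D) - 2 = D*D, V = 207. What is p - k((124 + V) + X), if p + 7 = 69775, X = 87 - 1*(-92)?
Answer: -190334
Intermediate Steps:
X = 179 (X = 87 + 92 = 179)
p = 69768 (p = -7 + 69775 = 69768)
k(D) = 2 + D² (k(D) = 2 + D*D = 2 + D²)
p - k((124 + V) + X) = 69768 - (2 + ((124 + 207) + 179)²) = 69768 - (2 + (331 + 179)²) = 69768 - (2 + 510²) = 69768 - (2 + 260100) = 69768 - 1*260102 = 69768 - 260102 = -190334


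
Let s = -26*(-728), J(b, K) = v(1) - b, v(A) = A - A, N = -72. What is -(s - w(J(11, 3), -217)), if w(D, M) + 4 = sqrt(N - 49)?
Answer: -18932 + 11*I ≈ -18932.0 + 11.0*I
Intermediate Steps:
v(A) = 0
J(b, K) = -b (J(b, K) = 0 - b = -b)
w(D, M) = -4 + 11*I (w(D, M) = -4 + sqrt(-72 - 49) = -4 + sqrt(-121) = -4 + 11*I)
s = 18928
-(s - w(J(11, 3), -217)) = -(18928 - (-4 + 11*I)) = -(18928 + (4 - 11*I)) = -(18932 - 11*I) = -18932 + 11*I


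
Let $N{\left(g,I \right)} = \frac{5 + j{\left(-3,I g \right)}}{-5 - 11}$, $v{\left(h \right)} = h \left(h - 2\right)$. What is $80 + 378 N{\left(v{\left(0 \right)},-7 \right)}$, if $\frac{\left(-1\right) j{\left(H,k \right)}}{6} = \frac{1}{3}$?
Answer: $\frac{73}{8} \approx 9.125$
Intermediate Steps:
$j{\left(H,k \right)} = -2$ ($j{\left(H,k \right)} = - \frac{6}{3} = \left(-6\right) \frac{1}{3} = -2$)
$v{\left(h \right)} = h \left(-2 + h\right)$
$N{\left(g,I \right)} = - \frac{3}{16}$ ($N{\left(g,I \right)} = \frac{5 - 2}{-5 - 11} = \frac{3}{-16} = 3 \left(- \frac{1}{16}\right) = - \frac{3}{16}$)
$80 + 378 N{\left(v{\left(0 \right)},-7 \right)} = 80 + 378 \left(- \frac{3}{16}\right) = 80 - \frac{567}{8} = \frac{73}{8}$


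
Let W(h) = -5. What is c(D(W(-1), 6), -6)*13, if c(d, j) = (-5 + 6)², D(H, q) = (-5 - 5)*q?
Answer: 13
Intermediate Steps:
D(H, q) = -10*q
c(d, j) = 1 (c(d, j) = 1² = 1)
c(D(W(-1), 6), -6)*13 = 1*13 = 13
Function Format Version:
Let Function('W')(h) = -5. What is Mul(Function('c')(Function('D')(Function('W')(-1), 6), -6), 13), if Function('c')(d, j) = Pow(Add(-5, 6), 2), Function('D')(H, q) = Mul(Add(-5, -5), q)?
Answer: 13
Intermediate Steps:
Function('D')(H, q) = Mul(-10, q)
Function('c')(d, j) = 1 (Function('c')(d, j) = Pow(1, 2) = 1)
Mul(Function('c')(Function('D')(Function('W')(-1), 6), -6), 13) = Mul(1, 13) = 13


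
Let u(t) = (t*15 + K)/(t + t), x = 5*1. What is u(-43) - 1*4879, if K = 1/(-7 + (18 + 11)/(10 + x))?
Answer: -31840109/6536 ≈ -4871.5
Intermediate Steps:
x = 5
K = -15/76 (K = 1/(-7 + (18 + 11)/(10 + 5)) = 1/(-7 + 29/15) = 1/(-76/15) = -15/76 ≈ -0.19737)
u(t) = (-15/76 + 15*t)/(2*t) (u(t) = (t*15 - 15/76)/(t + t) = (15*t - 15/76)/((2*t)) = (-15/76 + 15*t)*(1/(2*t)) = (-15/76 + 15*t)/(2*t))
u(-43) - 1*4879 = (15/152)*(-1 + 76*(-43))/(-43) - 1*4879 = (15/152)*(-1/43)*(-1 - 3268) - 4879 = (15/152)*(-1/43)*(-3269) - 4879 = 49035/6536 - 4879 = -31840109/6536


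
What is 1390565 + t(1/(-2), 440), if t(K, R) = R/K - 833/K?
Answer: 1391351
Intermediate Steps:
t(K, R) = -833/K + R/K
1390565 + t(1/(-2), 440) = 1390565 + (-833 + 440)/(1/(-2)) = 1390565 - 393/(-½) = 1390565 - 2*(-393) = 1390565 + 786 = 1391351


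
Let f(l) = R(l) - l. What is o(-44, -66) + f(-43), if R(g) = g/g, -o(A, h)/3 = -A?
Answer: -88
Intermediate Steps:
o(A, h) = 3*A (o(A, h) = -(-3)*A = 3*A)
R(g) = 1
f(l) = 1 - l
o(-44, -66) + f(-43) = 3*(-44) + (1 - 1*(-43)) = -132 + (1 + 43) = -132 + 44 = -88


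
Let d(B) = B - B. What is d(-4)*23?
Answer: 0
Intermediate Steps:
d(B) = 0
d(-4)*23 = 0*23 = 0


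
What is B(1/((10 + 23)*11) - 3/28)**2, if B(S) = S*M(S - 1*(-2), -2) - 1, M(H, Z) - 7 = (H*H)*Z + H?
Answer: 382742624058408445304929/275630927777471354102784 ≈ 1.3886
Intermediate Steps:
M(H, Z) = 7 + H + Z*H**2 (M(H, Z) = 7 + ((H*H)*Z + H) = 7 + (H**2*Z + H) = 7 + (Z*H**2 + H) = 7 + (H + Z*H**2) = 7 + H + Z*H**2)
B(S) = -1 + S*(9 + S - 2*(2 + S)**2) (B(S) = S*(7 + (S - 1*(-2)) - 2*(S - 1*(-2))**2) - 1 = S*(7 + (S + 2) - 2*(S + 2)**2) - 1 = S*(7 + (2 + S) - 2*(2 + S)**2) - 1 = S*(9 + S - 2*(2 + S)**2) - 1 = -1 + S*(9 + S - 2*(2 + S)**2))
B(1/((10 + 23)*11) - 3/28)**2 = (-1 + (1/((10 + 23)*11) - 3/28)*(9 + (1/((10 + 23)*11) - 3/28) - 2*(2 + (1/((10 + 23)*11) - 3/28))**2))**2 = (-1 + ((1/11)/33 - 3*1/28)*(9 + ((1/11)/33 - 3*1/28) - 2*(2 + ((1/11)/33 - 3*1/28))**2))**2 = (-1 + ((1/33)*(1/11) - 3/28)*(9 + ((1/33)*(1/11) - 3/28) - 2*(2 + ((1/33)*(1/11) - 3/28))**2))**2 = (-1 + (1/363 - 3/28)*(9 + (1/363 - 3/28) - 2*(2 + (1/363 - 3/28))**2))**2 = (-1 - 1061*(9 - 1061/10164 - 2*(2 - 1061/10164)**2)/10164)**2 = (-1 - 1061*(9 - 1061/10164 - 2*(19267/10164)**2)/10164)**2 = (-1 - 1061*(9 - 1061/10164 - 2*371217289/103306896)/10164)**2 = (-1 - 1061*(9 - 1061/10164 - 371217289/51653448)/10164)**2 = (-1 - 1061/10164*88271741/51653448)**2 = (-1 - 93656317201/525005645472)**2 = (-618661962673/525005645472)**2 = 382742624058408445304929/275630927777471354102784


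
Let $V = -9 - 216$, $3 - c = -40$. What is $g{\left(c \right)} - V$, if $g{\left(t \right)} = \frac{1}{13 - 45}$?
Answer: $\frac{7199}{32} \approx 224.97$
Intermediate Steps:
$c = 43$ ($c = 3 - -40 = 3 + 40 = 43$)
$V = -225$ ($V = -9 - 216 = -225$)
$g{\left(t \right)} = - \frac{1}{32}$ ($g{\left(t \right)} = \frac{1}{-32} = - \frac{1}{32}$)
$g{\left(c \right)} - V = - \frac{1}{32} - -225 = - \frac{1}{32} + 225 = \frac{7199}{32}$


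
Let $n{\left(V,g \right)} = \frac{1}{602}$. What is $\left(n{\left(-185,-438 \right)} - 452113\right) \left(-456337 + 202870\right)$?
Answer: $\frac{68986626660675}{602} \approx 1.146 \cdot 10^{11}$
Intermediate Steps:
$n{\left(V,g \right)} = \frac{1}{602}$
$\left(n{\left(-185,-438 \right)} - 452113\right) \left(-456337 + 202870\right) = \left(\frac{1}{602} - 452113\right) \left(-456337 + 202870\right) = \left(- \frac{272172025}{602}\right) \left(-253467\right) = \frac{68986626660675}{602}$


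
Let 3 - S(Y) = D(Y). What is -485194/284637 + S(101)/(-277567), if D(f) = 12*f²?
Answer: -99831712465/79005838179 ≈ -1.2636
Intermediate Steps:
S(Y) = 3 - 12*Y²
-485194/284637 + S(101)/(-277567) = -485194/284637 + (3 - 12*101²)/(-277567) = -485194*1/284637 + (3 - 12*10201)*(-1/277567) = -485194/284637 + (3 - 122412)*(-1/277567) = -485194/284637 - 122409*(-1/277567) = -485194/284637 + 122409/277567 = -99831712465/79005838179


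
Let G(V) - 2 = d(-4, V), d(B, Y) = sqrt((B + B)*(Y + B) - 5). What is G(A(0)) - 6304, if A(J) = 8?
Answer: -6302 + I*sqrt(37) ≈ -6302.0 + 6.0828*I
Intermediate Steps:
d(B, Y) = sqrt(-5 + 2*B*(B + Y)) (d(B, Y) = sqrt((2*B)*(B + Y) - 5) = sqrt(2*B*(B + Y) - 5) = sqrt(-5 + 2*B*(B + Y)))
G(V) = 2 + sqrt(27 - 8*V) (G(V) = 2 + sqrt(-5 + 2*(-4)**2 + 2*(-4)*V) = 2 + sqrt(-5 + 2*16 - 8*V) = 2 + sqrt(-5 + 32 - 8*V) = 2 + sqrt(27 - 8*V))
G(A(0)) - 6304 = (2 + sqrt(27 - 8*8)) - 6304 = (2 + sqrt(27 - 64)) - 6304 = (2 + sqrt(-37)) - 6304 = (2 + I*sqrt(37)) - 6304 = -6302 + I*sqrt(37)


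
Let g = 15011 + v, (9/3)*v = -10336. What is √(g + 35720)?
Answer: √425571/3 ≈ 217.45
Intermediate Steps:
v = -10336/3 (v = (⅓)*(-10336) = -10336/3 ≈ -3445.3)
g = 34697/3 (g = 15011 - 10336/3 = 34697/3 ≈ 11566.)
√(g + 35720) = √(34697/3 + 35720) = √(141857/3) = √425571/3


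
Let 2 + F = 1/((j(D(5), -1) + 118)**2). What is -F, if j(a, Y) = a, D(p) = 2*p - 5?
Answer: 30257/15129 ≈ 1.9999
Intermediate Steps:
D(p) = -5 + 2*p
F = -30257/15129 (F = -2 + 1/(((-5 + 2*5) + 118)**2) = -2 + 1/(((-5 + 10) + 118)**2) = -2 + 1/((5 + 118)**2) = -2 + 1/(123**2) = -2 + 1/15129 = -30257/15129 ≈ -1.9999)
-F = -1*(-30257/15129) = 30257/15129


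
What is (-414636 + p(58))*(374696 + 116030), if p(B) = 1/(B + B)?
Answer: -11801414367325/58 ≈ -2.0347e+11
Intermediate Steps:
p(B) = 1/(2*B)
(-414636 + p(58))*(374696 + 116030) = (-414636 + (½)/58)*(374696 + 116030) = (-414636 + (½)*(1/58))*490726 = (-414636 + 1/116)*490726 = -48097775/116*490726 = -11801414367325/58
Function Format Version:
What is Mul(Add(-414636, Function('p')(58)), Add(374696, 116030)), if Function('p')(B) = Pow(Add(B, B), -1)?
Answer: Rational(-11801414367325, 58) ≈ -2.0347e+11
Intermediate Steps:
Function('p')(B) = Mul(Rational(1, 2), Pow(B, -1)) (Function('p')(B) = Pow(Mul(2, B), -1) = Mul(Rational(1, 2), Pow(B, -1)))
Mul(Add(-414636, Function('p')(58)), Add(374696, 116030)) = Mul(Add(-414636, Mul(Rational(1, 2), Pow(58, -1))), Add(374696, 116030)) = Mul(Add(-414636, Mul(Rational(1, 2), Rational(1, 58))), 490726) = Mul(Add(-414636, Rational(1, 116)), 490726) = Mul(Rational(-48097775, 116), 490726) = Rational(-11801414367325, 58)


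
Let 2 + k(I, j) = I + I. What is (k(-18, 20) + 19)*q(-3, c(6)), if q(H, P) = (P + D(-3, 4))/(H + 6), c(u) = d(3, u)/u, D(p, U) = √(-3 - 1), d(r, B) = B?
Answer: -19/3 - 38*I/3 ≈ -6.3333 - 12.667*I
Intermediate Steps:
k(I, j) = -2 + 2*I (k(I, j) = -2 + (I + I) = -2 + 2*I)
D(p, U) = 2*I (D(p, U) = √(-4) = 2*I)
c(u) = 1 (c(u) = u/u = 1)
q(H, P) = (P + 2*I)/(6 + H) (q(H, P) = (P + 2*I)/(H + 6) = (P + 2*I)/(6 + H))
(k(-18, 20) + 19)*q(-3, c(6)) = ((-2 + 2*(-18)) + 19)*((1 + 2*I)/(6 - 3)) = ((-2 - 36) + 19)*((1 + 2*I)/3) = (-38 + 19)*((1 + 2*I)/3) = -19*(⅓ + 2*I/3) = -19/3 - 38*I/3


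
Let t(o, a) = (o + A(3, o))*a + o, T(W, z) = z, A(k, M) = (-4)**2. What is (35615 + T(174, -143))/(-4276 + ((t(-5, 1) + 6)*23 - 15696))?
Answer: -2217/1231 ≈ -1.8010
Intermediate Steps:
A(k, M) = 16
t(o, a) = o + a*(16 + o) (t(o, a) = (o + 16)*a + o = (16 + o)*a + o = a*(16 + o) + o = o + a*(16 + o))
(35615 + T(174, -143))/(-4276 + ((t(-5, 1) + 6)*23 - 15696)) = (35615 - 143)/(-4276 + (((-5 + 16*1 + 1*(-5)) + 6)*23 - 15696)) = 35472/(-4276 + (((-5 + 16 - 5) + 6)*23 - 15696)) = 35472/(-4276 + ((6 + 6)*23 - 15696)) = 35472/(-4276 + (12*23 - 15696)) = 35472/(-4276 + (276 - 15696)) = 35472/(-4276 - 15420) = 35472/(-19696) = 35472*(-1/19696) = -2217/1231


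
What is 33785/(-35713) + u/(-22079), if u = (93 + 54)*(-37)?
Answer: -551696008/788507327 ≈ -0.69967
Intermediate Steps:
u = -5439 (u = 147*(-37) = -5439)
33785/(-35713) + u/(-22079) = 33785/(-35713) - 5439/(-22079) = 33785*(-1/35713) - 5439*(-1/22079) = -33785/35713 + 5439/22079 = -551696008/788507327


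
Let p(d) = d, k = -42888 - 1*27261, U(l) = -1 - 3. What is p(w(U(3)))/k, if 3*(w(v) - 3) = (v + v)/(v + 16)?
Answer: -25/631341 ≈ -3.9598e-5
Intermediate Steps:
U(l) = -4
w(v) = 3 + 2*v/(3*(16 + v)) (w(v) = 3 + ((v + v)/(v + 16))/3 = 3 + ((2*v)/(16 + v))/3 = 3 + (2*v/(16 + v))/3 = 3 + 2*v/(3*(16 + v)))
k = -70149 (k = -42888 - 27261 = -70149)
p(w(U(3)))/k = ((144 + 11*(-4))/(3*(16 - 4)))/(-70149) = ((⅓)*(144 - 44)/12)*(-1/70149) = ((⅓)*(1/12)*100)*(-1/70149) = (25/9)*(-1/70149) = -25/631341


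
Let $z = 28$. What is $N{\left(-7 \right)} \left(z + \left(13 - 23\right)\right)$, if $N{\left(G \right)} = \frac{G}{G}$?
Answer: $18$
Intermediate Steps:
$N{\left(G \right)} = 1$
$N{\left(-7 \right)} \left(z + \left(13 - 23\right)\right) = 1 \left(28 + \left(13 - 23\right)\right) = 1 \left(28 - 10\right) = 1 \cdot 18 = 18$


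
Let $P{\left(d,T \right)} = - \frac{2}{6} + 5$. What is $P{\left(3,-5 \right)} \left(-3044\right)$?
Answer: $- \frac{42616}{3} \approx -14205.0$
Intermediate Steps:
$P{\left(d,T \right)} = \frac{14}{3}$ ($P{\left(d,T \right)} = \left(-2\right) \frac{1}{6} + 5 = - \frac{1}{3} + 5 = \frac{14}{3}$)
$P{\left(3,-5 \right)} \left(-3044\right) = \frac{14}{3} \left(-3044\right) = - \frac{42616}{3}$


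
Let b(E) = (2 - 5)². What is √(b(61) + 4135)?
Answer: 4*√259 ≈ 64.374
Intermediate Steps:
b(E) = 9 (b(E) = (-3)² = 9)
√(b(61) + 4135) = √(9 + 4135) = √4144 = 4*√259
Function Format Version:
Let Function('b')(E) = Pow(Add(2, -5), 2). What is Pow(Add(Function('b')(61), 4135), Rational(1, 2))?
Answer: Mul(4, Pow(259, Rational(1, 2))) ≈ 64.374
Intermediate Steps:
Function('b')(E) = 9 (Function('b')(E) = Pow(-3, 2) = 9)
Pow(Add(Function('b')(61), 4135), Rational(1, 2)) = Pow(Add(9, 4135), Rational(1, 2)) = Pow(4144, Rational(1, 2)) = Mul(4, Pow(259, Rational(1, 2)))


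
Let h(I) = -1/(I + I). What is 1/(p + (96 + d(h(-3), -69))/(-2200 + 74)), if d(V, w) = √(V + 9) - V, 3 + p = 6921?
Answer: 1125658743348/7787256445357159 + 12756*√330/7787256445357159 ≈ 0.00014455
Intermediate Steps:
p = 6918 (p = -3 + 6921 = 6918)
h(I) = -1/(2*I)
d(V, w) = √(9 + V) - V
1/(p + (96 + d(h(-3), -69))/(-2200 + 74)) = 1/(6918 + (96 + (√(9 - ½/(-3)) - (-1)/(2*(-3))))/(-2200 + 74)) = 1/(6918 + (96 + (√(9 - ½*(-⅓)) - (-1)*(-1)/(2*3)))/(-2126)) = 1/(6918 + (96 + (√(9 + ⅙) - 1*⅙))*(-1/2126)) = 1/(6918 + (96 + (√(55/6) - ⅙))*(-1/2126)) = 1/(6918 + (96 + (√330/6 - ⅙))*(-1/2126)) = 1/(6918 + (96 + (-⅙ + √330/6))*(-1/2126)) = 1/(6918 + (575/6 + √330/6)*(-1/2126)) = 1/(6918 + (-575/12756 - √330/12756)) = 1/(88245433/12756 - √330/12756)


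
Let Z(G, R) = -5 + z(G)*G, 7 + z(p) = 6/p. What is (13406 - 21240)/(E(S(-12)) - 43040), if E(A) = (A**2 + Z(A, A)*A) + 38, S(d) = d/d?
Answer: 7834/43007 ≈ 0.18216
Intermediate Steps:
S(d) = 1
z(p) = -7 + 6/p
Z(G, R) = -5 + G*(-7 + 6/G) (Z(G, R) = -5 + (-7 + 6/G)*G = -5 + G*(-7 + 6/G))
E(A) = 38 + A**2 + A*(1 - 7*A) (E(A) = (A**2 + (1 - 7*A)*A) + 38 = (A**2 + A*(1 - 7*A)) + 38 = 38 + A**2 + A*(1 - 7*A))
(13406 - 21240)/(E(S(-12)) - 43040) = (13406 - 21240)/((38 + 1 - 6*1**2) - 43040) = -7834/((38 + 1 - 6*1) - 43040) = -7834/((38 + 1 - 6) - 43040) = -7834/(33 - 43040) = -7834/(-43007) = -7834*(-1/43007) = 7834/43007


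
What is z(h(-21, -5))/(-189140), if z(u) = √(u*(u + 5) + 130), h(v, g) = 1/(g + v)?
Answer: -√87751/4917640 ≈ -6.0238e-5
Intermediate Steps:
z(u) = √(130 + u*(5 + u)) (z(u) = √(u*(5 + u) + 130) = √(130 + u*(5 + u)))
z(h(-21, -5))/(-189140) = √(130 + (1/(-5 - 21))² + 5/(-5 - 21))/(-189140) = √(130 + (1/(-26))² + 5/(-26))*(-1/189140) = √(130 + (-1/26)² + 5*(-1/26))*(-1/189140) = √(130 + 1/676 - 5/26)*(-1/189140) = √(87751/676)*(-1/189140) = (√87751/26)*(-1/189140) = -√87751/4917640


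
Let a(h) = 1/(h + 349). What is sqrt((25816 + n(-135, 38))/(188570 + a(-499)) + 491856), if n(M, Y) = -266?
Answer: 2*sqrt(98379767403228408339)/28285499 ≈ 701.32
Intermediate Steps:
a(h) = 1/(349 + h)
sqrt((25816 + n(-135, 38))/(188570 + a(-499)) + 491856) = sqrt((25816 - 266)/(188570 + 1/(349 - 499)) + 491856) = sqrt(25550/(188570 + 1/(-150)) + 491856) = sqrt(25550/(188570 - 1/150) + 491856) = sqrt(25550/(28285499/150) + 491856) = sqrt(25550*(150/28285499) + 491856) = sqrt(3832500/28285499 + 491856) = sqrt(13912396228644/28285499) = 2*sqrt(98379767403228408339)/28285499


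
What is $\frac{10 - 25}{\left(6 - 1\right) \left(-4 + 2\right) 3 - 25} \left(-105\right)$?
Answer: $- \frac{315}{11} \approx -28.636$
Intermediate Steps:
$\frac{10 - 25}{\left(6 - 1\right) \left(-4 + 2\right) 3 - 25} \left(-105\right) = - \frac{15}{5 \left(-2\right) 3 - 25} \left(-105\right) = - \frac{15}{\left(-10\right) 3 - 25} \left(-105\right) = - \frac{15}{-30 - 25} \left(-105\right) = - \frac{15}{-55} \left(-105\right) = \left(-15\right) \left(- \frac{1}{55}\right) \left(-105\right) = \frac{3}{11} \left(-105\right) = - \frac{315}{11}$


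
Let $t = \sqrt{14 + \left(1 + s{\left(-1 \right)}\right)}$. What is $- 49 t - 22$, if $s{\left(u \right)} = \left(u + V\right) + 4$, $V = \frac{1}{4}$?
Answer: $-22 - \frac{49 \sqrt{73}}{2} \approx -231.33$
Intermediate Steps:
$V = \frac{1}{4} \approx 0.25$
$s{\left(u \right)} = \frac{17}{4} + u$ ($s{\left(u \right)} = \left(u + \frac{1}{4}\right) + 4 = \left(\frac{1}{4} + u\right) + 4 = \frac{17}{4} + u$)
$t = \frac{\sqrt{73}}{2}$ ($t = \sqrt{14 + \left(1 + \left(\frac{17}{4} - 1\right)\right)} = \sqrt{14 + \left(1 + \frac{13}{4}\right)} = \sqrt{14 + \frac{17}{4}} = \sqrt{\frac{73}{4}} = \frac{\sqrt{73}}{2} \approx 4.272$)
$- 49 t - 22 = - 49 \frac{\sqrt{73}}{2} - 22 = - \frac{49 \sqrt{73}}{2} - 22 = -22 - \frac{49 \sqrt{73}}{2}$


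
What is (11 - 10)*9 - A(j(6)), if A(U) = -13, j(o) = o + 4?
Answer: 22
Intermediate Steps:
j(o) = 4 + o
(11 - 10)*9 - A(j(6)) = (11 - 10)*9 - 1*(-13) = 1*9 + 13 = 9 + 13 = 22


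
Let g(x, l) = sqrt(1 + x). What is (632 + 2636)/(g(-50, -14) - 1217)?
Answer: -1988578/740569 - 11438*I/740569 ≈ -2.6852 - 0.015445*I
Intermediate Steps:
(632 + 2636)/(g(-50, -14) - 1217) = (632 + 2636)/(sqrt(1 - 50) - 1217) = 3268/(sqrt(-49) - 1217) = 3268/(7*I - 1217) = 3268/(-1217 + 7*I) = 3268*((-1217 - 7*I)/1481138) = 1634*(-1217 - 7*I)/740569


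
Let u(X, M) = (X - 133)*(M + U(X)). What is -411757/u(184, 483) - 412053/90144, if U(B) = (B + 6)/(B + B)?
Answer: -56857653041/2673280416 ≈ -21.269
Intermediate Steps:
U(B) = (6 + B)/(2*B) (U(B) = (6 + B)/((2*B)) = (6 + B)*(1/(2*B)) = (6 + B)/(2*B))
u(X, M) = (-133 + X)*(M + (6 + X)/(2*X)) (u(X, M) = (X - 133)*(M + (6 + X)/(2*X)) = (-133 + X)*(M + (6 + X)/(2*X)))
-411757/u(184, 483) - 412053/90144 = -411757/(-127/2 + (1/2)*184 - 399/184 - 133*483 + 483*184) - 412053/90144 = -411757/(-127/2 + 92 - 399*1/184 - 64239 + 88872) - 412053*1/90144 = -411757/(-127/2 + 92 - 399/184 - 64239 + 88872) - 137351/30048 = -411757/4537317/184 - 137351/30048 = -411757*184/4537317 - 137351/30048 = -4456664/266901 - 137351/30048 = -56857653041/2673280416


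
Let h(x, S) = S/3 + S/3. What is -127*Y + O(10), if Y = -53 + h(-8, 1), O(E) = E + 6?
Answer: 19987/3 ≈ 6662.3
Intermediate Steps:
O(E) = 6 + E
h(x, S) = 2*S/3 (h(x, S) = S*(⅓) + S*(⅓) = S/3 + S/3 = 2*S/3)
Y = -157/3 (Y = -53 + (⅔)*1 = -53 + ⅔ = -157/3 ≈ -52.333)
-127*Y + O(10) = -127*(-157/3) + (6 + 10) = 19939/3 + 16 = 19987/3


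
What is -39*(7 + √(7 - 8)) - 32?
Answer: -305 - 39*I ≈ -305.0 - 39.0*I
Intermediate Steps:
-39*(7 + √(7 - 8)) - 32 = -39*(7 + √(-1)) - 32 = -39*(7 + I) - 32 = (-273 - 39*I) - 32 = -305 - 39*I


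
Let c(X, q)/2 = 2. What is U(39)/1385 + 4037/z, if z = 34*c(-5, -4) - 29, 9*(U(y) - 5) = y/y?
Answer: 50326127/1333755 ≈ 37.733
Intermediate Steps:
c(X, q) = 4 (c(X, q) = 2*2 = 4)
U(y) = 46/9 (U(y) = 5 + (y/y)/9 = 5 + (⅑)*1 = 5 + ⅑ = 46/9)
z = 107 (z = 34*4 - 29 = 136 - 29 = 107)
U(39)/1385 + 4037/z = (46/9)/1385 + 4037/107 = (46/9)*(1/1385) + 4037*(1/107) = 46/12465 + 4037/107 = 50326127/1333755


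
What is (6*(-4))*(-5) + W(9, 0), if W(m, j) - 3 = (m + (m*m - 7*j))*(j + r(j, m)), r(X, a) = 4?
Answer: 483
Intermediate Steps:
W(m, j) = 3 + (4 + j)*(m + m² - 7*j) (W(m, j) = 3 + (m + (m*m - 7*j))*(j + 4) = 3 + (m + (m² - 7*j))*(4 + j) = 3 + (m + m² - 7*j)*(4 + j) = 3 + (4 + j)*(m + m² - 7*j))
(6*(-4))*(-5) + W(9, 0) = (6*(-4))*(-5) + (3 - 28*0 - 7*0² + 4*9 + 4*9² + 0*9 + 0*9²) = -24*(-5) + (3 + 0 - 7*0 + 36 + 4*81 + 0 + 0*81) = 120 + (3 + 0 + 0 + 36 + 324 + 0 + 0) = 120 + 363 = 483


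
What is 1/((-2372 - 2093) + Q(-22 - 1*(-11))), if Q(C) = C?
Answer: -1/4476 ≈ -0.00022341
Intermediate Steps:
1/((-2372 - 2093) + Q(-22 - 1*(-11))) = 1/((-2372 - 2093) + (-22 - 1*(-11))) = 1/(-4465 + (-22 + 11)) = 1/(-4465 - 11) = 1/(-4476) = -1/4476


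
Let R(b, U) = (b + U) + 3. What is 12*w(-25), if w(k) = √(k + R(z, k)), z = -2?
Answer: 84*I ≈ 84.0*I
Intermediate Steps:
R(b, U) = 3 + U + b (R(b, U) = (U + b) + 3 = 3 + U + b)
w(k) = √(1 + 2*k) (w(k) = √(k + (3 + k - 2)) = √(k + (1 + k)) = √(1 + 2*k))
12*w(-25) = 12*√(1 + 2*(-25)) = 12*√(1 - 50) = 12*√(-49) = 12*(7*I) = 84*I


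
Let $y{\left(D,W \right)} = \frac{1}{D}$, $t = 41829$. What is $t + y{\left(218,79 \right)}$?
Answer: $\frac{9118723}{218} \approx 41829.0$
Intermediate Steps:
$t + y{\left(218,79 \right)} = 41829 + \frac{1}{218} = \frac{9118723}{218}$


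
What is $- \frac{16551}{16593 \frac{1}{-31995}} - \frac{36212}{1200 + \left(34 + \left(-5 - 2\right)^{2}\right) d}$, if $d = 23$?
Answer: $\frac{548589245663}{17195879} \approx 31902.0$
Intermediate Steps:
$- \frac{16551}{16593 \frac{1}{-31995}} - \frac{36212}{1200 + \left(34 + \left(-5 - 2\right)^{2}\right) d} = - \frac{16551}{16593 \frac{1}{-31995}} - \frac{36212}{1200 + \left(34 + \left(-5 - 2\right)^{2}\right) 23} = - \frac{16551}{16593 \left(- \frac{1}{31995}\right)} - \frac{36212}{1200 + \left(34 + \left(-7\right)^{2}\right) 23} = - \frac{16551}{- \frac{5531}{10665}} - \frac{36212}{1200 + \left(34 + 49\right) 23} = \left(-16551\right) \left(- \frac{10665}{5531}\right) - \frac{36212}{1200 + 83 \cdot 23} = \frac{176516415}{5531} - \frac{36212}{1200 + 1909} = \frac{176516415}{5531} - \frac{36212}{3109} = \frac{548589245663}{17195879}$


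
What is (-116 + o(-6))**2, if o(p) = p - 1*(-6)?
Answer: 13456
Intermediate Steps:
o(p) = 6 + p (o(p) = p + 6 = 6 + p)
(-116 + o(-6))**2 = (-116 + (6 - 6))**2 = (-116 + 0)**2 = (-116)**2 = 13456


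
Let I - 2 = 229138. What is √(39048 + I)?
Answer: 2*√67047 ≈ 517.87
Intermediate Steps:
I = 229140 (I = 2 + 229138 = 229140)
√(39048 + I) = √(39048 + 229140) = √268188 = 2*√67047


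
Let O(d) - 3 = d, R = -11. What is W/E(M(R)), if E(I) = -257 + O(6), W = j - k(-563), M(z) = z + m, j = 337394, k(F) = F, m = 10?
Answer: -337957/248 ≈ -1362.7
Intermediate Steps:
O(d) = 3 + d
M(z) = 10 + z (M(z) = z + 10 = 10 + z)
W = 337957 (W = 337394 - 1*(-563) = 337394 + 563 = 337957)
E(I) = -248 (E(I) = -257 + (3 + 6) = -257 + 9 = -248)
W/E(M(R)) = 337957/(-248) = 337957*(-1/248) = -337957/248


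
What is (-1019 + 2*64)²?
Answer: 793881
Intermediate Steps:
(-1019 + 2*64)² = (-1019 + 128)² = (-891)² = 793881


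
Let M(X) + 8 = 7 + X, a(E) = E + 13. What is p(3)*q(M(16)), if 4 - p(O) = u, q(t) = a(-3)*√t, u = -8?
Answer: 120*√15 ≈ 464.76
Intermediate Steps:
a(E) = 13 + E
M(X) = -1 + X (M(X) = -8 + (7 + X) = -1 + X)
q(t) = 10*√t (q(t) = (13 - 3)*√t = 10*√t)
p(O) = 12 (p(O) = 4 - 1*(-8) = 4 + 8 = 12)
p(3)*q(M(16)) = 12*(10*√(-1 + 16)) = 12*(10*√15) = 120*√15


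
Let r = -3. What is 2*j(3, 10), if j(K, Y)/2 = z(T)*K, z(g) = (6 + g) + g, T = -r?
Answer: 144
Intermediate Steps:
T = 3 (T = -1*(-3) = 3)
z(g) = 6 + 2*g
j(K, Y) = 24*K (j(K, Y) = 2*((6 + 2*3)*K) = 2*((6 + 6)*K) = 2*(12*K) = 24*K)
2*j(3, 10) = 2*(24*3) = 2*72 = 144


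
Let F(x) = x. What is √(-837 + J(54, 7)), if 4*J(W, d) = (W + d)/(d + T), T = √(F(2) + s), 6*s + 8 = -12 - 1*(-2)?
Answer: √(-333946 - 122*I)/20 ≈ 0.0052779 - 28.894*I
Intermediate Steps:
s = -3 (s = -4/3 + (-12 - 1*(-2))/6 = -4/3 + (-12 + 2)/6 = -4/3 + (⅙)*(-10) = -4/3 - 5/3 = -3)
T = I (T = √(2 - 3) = √(-1) = I ≈ 1.0*I)
J(W, d) = (W + d)/(4*(I + d)) (J(W, d) = ((W + d)/(d + I))/4 = ((W + d)/(I + d))/4 = (W + d)/(4*(I + d)))
√(-837 + J(54, 7)) = √(-837 + (54 + 7)/(4*(I + 7))) = √(-837 + (¼)*61/(7 + I)) = √(-837 + (¼)*((7 - I)/50)*61) = √(-837 + (427/200 - 61*I/200)) = √(-166973/200 - 61*I/200)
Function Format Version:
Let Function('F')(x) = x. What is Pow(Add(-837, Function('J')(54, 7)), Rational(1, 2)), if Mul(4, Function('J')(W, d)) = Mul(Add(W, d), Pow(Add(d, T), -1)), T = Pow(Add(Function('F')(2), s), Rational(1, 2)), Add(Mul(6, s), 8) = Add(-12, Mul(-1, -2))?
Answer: Mul(Rational(1, 20), Pow(Add(-333946, Mul(-122, I)), Rational(1, 2))) ≈ Add(0.0052779, Mul(-28.894, I))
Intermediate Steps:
s = -3 (s = Add(Rational(-4, 3), Mul(Rational(1, 6), Add(-12, Mul(-1, -2)))) = Add(Rational(-4, 3), Mul(Rational(1, 6), Add(-12, 2))) = Add(Rational(-4, 3), Mul(Rational(1, 6), -10)) = Add(Rational(-4, 3), Rational(-5, 3)) = -3)
T = I (T = Pow(Add(2, -3), Rational(1, 2)) = Pow(-1, Rational(1, 2)) = I ≈ Mul(1.0000, I))
Function('J')(W, d) = Mul(Rational(1, 4), Pow(Add(I, d), -1), Add(W, d)) (Function('J')(W, d) = Mul(Rational(1, 4), Mul(Add(W, d), Pow(Add(d, I), -1))) = Mul(Rational(1, 4), Mul(Add(W, d), Pow(Add(I, d), -1))) = Mul(Rational(1, 4), Mul(Pow(Add(I, d), -1), Add(W, d))) = Mul(Rational(1, 4), Pow(Add(I, d), -1), Add(W, d)))
Pow(Add(-837, Function('J')(54, 7)), Rational(1, 2)) = Pow(Add(-837, Mul(Rational(1, 4), Pow(Add(I, 7), -1), Add(54, 7))), Rational(1, 2)) = Pow(Add(-837, Mul(Rational(1, 4), Pow(Add(7, I), -1), 61)), Rational(1, 2)) = Pow(Add(-837, Mul(Rational(1, 4), Mul(Rational(1, 50), Add(7, Mul(-1, I))), 61)), Rational(1, 2)) = Pow(Add(-837, Add(Rational(427, 200), Mul(Rational(-61, 200), I))), Rational(1, 2)) = Pow(Add(Rational(-166973, 200), Mul(Rational(-61, 200), I)), Rational(1, 2))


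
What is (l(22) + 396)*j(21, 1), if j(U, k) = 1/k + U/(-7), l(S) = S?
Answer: -836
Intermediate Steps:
j(U, k) = 1/k - U/7 (j(U, k) = 1/k + U*(-1/7) = 1/k - U/7)
(l(22) + 396)*j(21, 1) = (22 + 396)*(1/1 - 1/7*21) = 418*(1 - 3) = 418*(-2) = -836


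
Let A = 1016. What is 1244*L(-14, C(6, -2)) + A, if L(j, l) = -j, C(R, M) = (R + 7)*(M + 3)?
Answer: 18432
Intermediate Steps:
C(R, M) = (3 + M)*(7 + R) (C(R, M) = (7 + R)*(3 + M) = (3 + M)*(7 + R))
1244*L(-14, C(6, -2)) + A = 1244*(-1*(-14)) + 1016 = 1244*14 + 1016 = 17416 + 1016 = 18432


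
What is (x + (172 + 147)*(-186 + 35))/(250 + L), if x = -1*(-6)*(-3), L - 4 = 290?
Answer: -48187/544 ≈ -88.579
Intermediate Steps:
L = 294 (L = 4 + 290 = 294)
x = -18 (x = 6*(-3) = -18)
(x + (172 + 147)*(-186 + 35))/(250 + L) = (-18 + (172 + 147)*(-186 + 35))/(250 + 294) = (-18 + 319*(-151))/544 = (-18 - 48169)*(1/544) = -48187*1/544 = -48187/544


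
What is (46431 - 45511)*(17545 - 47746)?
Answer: -27784920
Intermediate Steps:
(46431 - 45511)*(17545 - 47746) = 920*(-30201) = -27784920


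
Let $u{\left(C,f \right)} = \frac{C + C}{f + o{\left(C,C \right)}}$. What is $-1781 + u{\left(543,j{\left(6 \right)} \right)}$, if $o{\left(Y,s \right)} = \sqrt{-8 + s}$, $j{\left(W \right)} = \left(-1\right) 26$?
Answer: $- \frac{93119}{47} - \frac{362 \sqrt{535}}{47} \approx -2159.4$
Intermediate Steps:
$j{\left(W \right)} = -26$
$u{\left(C,f \right)} = \frac{2 C}{f + \sqrt{-8 + C}}$ ($u{\left(C,f \right)} = \frac{C + C}{f + \sqrt{-8 + C}} = \frac{2 C}{f + \sqrt{-8 + C}}$)
$-1781 + u{\left(543,j{\left(6 \right)} \right)} = -1781 + 2 \cdot 543 \frac{1}{-26 + \sqrt{-8 + 543}} = -1781 + 2 \cdot 543 \frac{1}{-26 + \sqrt{535}} = -1781 + \frac{1086}{-26 + \sqrt{535}}$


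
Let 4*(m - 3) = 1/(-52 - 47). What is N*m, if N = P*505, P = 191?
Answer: 114492085/396 ≈ 2.8912e+5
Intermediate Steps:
N = 96455 (N = 191*505 = 96455)
m = 1187/396 (m = 3 + 1/(4*(-52 - 47)) = 3 + (¼)/(-99) = 3 + (¼)*(-1/99) = 3 - 1/396 = 1187/396 ≈ 2.9975)
N*m = 96455*(1187/396) = 114492085/396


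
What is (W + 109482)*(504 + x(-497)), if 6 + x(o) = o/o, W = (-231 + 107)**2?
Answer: 62304142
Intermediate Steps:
W = 15376 (W = (-124)**2 = 15376)
x(o) = -5 (x(o) = -6 + o/o = -6 + 1 = -5)
(W + 109482)*(504 + x(-497)) = (15376 + 109482)*(504 - 5) = 124858*499 = 62304142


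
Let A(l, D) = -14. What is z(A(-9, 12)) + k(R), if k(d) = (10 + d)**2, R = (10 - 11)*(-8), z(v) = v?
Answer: 310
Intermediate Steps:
R = 8 (R = -1*(-8) = 8)
z(A(-9, 12)) + k(R) = -14 + (10 + 8)**2 = -14 + 18**2 = -14 + 324 = 310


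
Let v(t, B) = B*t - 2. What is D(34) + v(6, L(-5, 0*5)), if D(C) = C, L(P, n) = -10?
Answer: -28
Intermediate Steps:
v(t, B) = -2 + B*t
D(34) + v(6, L(-5, 0*5)) = 34 + (-2 - 10*6) = 34 + (-2 - 60) = 34 - 62 = -28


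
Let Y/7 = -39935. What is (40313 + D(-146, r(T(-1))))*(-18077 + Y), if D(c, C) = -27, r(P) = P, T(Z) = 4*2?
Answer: -11989999892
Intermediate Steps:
T(Z) = 8
Y = -279545 (Y = 7*(-39935) = -279545)
(40313 + D(-146, r(T(-1))))*(-18077 + Y) = (40313 - 27)*(-18077 - 279545) = 40286*(-297622) = -11989999892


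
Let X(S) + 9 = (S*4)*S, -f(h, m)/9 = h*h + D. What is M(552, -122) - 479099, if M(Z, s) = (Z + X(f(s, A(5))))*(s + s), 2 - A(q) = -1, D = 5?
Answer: -17525318180567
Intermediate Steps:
A(q) = 3 (A(q) = 2 - 1*(-1) = 2 + 1 = 3)
f(h, m) = -45 - 9*h² (f(h, m) = -9*(h*h + 5) = -9*(h² + 5) = -9*(5 + h²) = -45 - 9*h²)
X(S) = -9 + 4*S² (X(S) = -9 + (S*4)*S = -9 + (4*S)*S = -9 + 4*S²)
M(Z, s) = 2*s*(-9 + Z + 4*(-45 - 9*s²)²) (M(Z, s) = (Z + (-9 + 4*(-45 - 9*s²)²))*(s + s) = (-9 + Z + 4*(-45 - 9*s²)²)*(2*s) = 2*s*(-9 + Z + 4*(-45 - 9*s²)²))
M(552, -122) - 479099 = 2*(-122)*(-9 + 552 + 324*(5 + (-122)²)²) - 479099 = 2*(-122)*(-9 + 552 + 324*(5 + 14884)²) - 479099 = 2*(-122)*(-9 + 552 + 324*14889²) - 479099 = 2*(-122)*(-9 + 552 + 324*221682321) - 479099 = 2*(-122)*(-9 + 552 + 71825072004) - 479099 = 2*(-122)*71825072547 - 479099 = -17525317701468 - 479099 = -17525318180567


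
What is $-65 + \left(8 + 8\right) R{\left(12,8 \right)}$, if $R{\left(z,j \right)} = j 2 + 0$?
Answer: $191$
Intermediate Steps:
$R{\left(z,j \right)} = 2 j$ ($R{\left(z,j \right)} = 2 j + 0 = 2 j$)
$-65 + \left(8 + 8\right) R{\left(12,8 \right)} = -65 + \left(8 + 8\right) 2 \cdot 8 = -65 + 16 \cdot 16 = -65 + 256 = 191$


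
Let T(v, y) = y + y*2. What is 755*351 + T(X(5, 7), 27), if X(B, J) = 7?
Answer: 265086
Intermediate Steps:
T(v, y) = 3*y (T(v, y) = y + 2*y = 3*y)
755*351 + T(X(5, 7), 27) = 755*351 + 3*27 = 265005 + 81 = 265086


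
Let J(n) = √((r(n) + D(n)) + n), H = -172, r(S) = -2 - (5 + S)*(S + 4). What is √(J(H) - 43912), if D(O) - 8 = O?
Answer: √(-43912 + I*√28394) ≈ 0.4021 + 209.55*I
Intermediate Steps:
r(S) = -2 - (4 + S)*(5 + S) (r(S) = -2 - (5 + S)*(4 + S) = -2 - (4 + S)*(5 + S))
D(O) = 8 + O
J(n) = √(-14 - n² - 7*n) (J(n) = √(((-22 - n² - 9*n) + (8 + n)) + n) = √((-14 - n² - 8*n) + n) = √(-14 - n² - 7*n))
√(J(H) - 43912) = √(√(-14 - 1*(-172)² - 7*(-172)) - 43912) = √(√(-14 - 1*29584 + 1204) - 43912) = √(√(-14 - 29584 + 1204) - 43912) = √(√(-28394) - 43912) = √(I*√28394 - 43912) = √(-43912 + I*√28394)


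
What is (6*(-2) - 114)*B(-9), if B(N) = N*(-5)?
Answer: -5670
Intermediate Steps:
B(N) = -5*N
(6*(-2) - 114)*B(-9) = (6*(-2) - 114)*(-5*(-9)) = (-12 - 114)*45 = -126*45 = -5670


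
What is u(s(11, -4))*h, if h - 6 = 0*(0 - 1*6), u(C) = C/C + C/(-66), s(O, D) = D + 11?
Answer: 59/11 ≈ 5.3636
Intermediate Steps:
s(O, D) = 11 + D
u(C) = 1 - C/66 (u(C) = 1 + C*(-1/66) = 1 - C/66)
h = 6 (h = 6 + 0*(0 - 1*6) = 6 + 0*(0 - 6) = 6 + 0*(-6) = 6 + 0 = 6)
u(s(11, -4))*h = (1 - (11 - 4)/66)*6 = (1 - 1/66*7)*6 = (1 - 7/66)*6 = (59/66)*6 = 59/11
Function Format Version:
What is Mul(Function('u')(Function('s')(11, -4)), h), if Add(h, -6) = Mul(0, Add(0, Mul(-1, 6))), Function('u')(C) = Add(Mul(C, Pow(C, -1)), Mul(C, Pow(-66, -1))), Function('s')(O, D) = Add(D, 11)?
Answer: Rational(59, 11) ≈ 5.3636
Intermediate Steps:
Function('s')(O, D) = Add(11, D)
Function('u')(C) = Add(1, Mul(Rational(-1, 66), C)) (Function('u')(C) = Add(1, Mul(C, Rational(-1, 66))) = Add(1, Mul(Rational(-1, 66), C)))
h = 6 (h = Add(6, Mul(0, Add(0, Mul(-1, 6)))) = Add(6, Mul(0, Add(0, -6))) = Add(6, Mul(0, -6)) = Add(6, 0) = 6)
Mul(Function('u')(Function('s')(11, -4)), h) = Mul(Add(1, Mul(Rational(-1, 66), Add(11, -4))), 6) = Mul(Add(1, Mul(Rational(-1, 66), 7)), 6) = Mul(Add(1, Rational(-7, 66)), 6) = Mul(Rational(59, 66), 6) = Rational(59, 11)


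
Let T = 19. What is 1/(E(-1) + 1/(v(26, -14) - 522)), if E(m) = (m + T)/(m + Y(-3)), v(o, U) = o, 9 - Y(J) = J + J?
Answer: 3472/4457 ≈ 0.77900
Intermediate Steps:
Y(J) = 9 - 2*J (Y(J) = 9 - (J + J) = 9 - 2*J)
E(m) = (19 + m)/(15 + m) (E(m) = (m + 19)/(m + (9 - 2*(-3))) = (19 + m)/(m + (9 + 6)) = (19 + m)/(m + 15) = (19 + m)/(15 + m))
1/(E(-1) + 1/(v(26, -14) - 522)) = 1/((19 - 1)/(15 - 1) + 1/(26 - 522)) = 1/(18/14 + 1/(-496)) = 1/((1/14)*18 - 1/496) = 1/(9/7 - 1/496) = 1/(4457/3472) = 3472/4457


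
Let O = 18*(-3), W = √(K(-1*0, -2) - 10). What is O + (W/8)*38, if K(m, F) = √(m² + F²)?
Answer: -54 + 19*I*√2/2 ≈ -54.0 + 13.435*I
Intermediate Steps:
K(m, F) = √(F² + m²)
W = 2*I*√2 (W = √(√((-2)² + (-1*0)²) - 10) = √(√(4 + 0²) - 10) = √(√(4 + 0) - 10) = √(√4 - 10) = √(2 - 10) = √(-8) = 2*I*√2 ≈ 2.8284*I)
O = -54
O + (W/8)*38 = -54 + ((2*I*√2)/8)*38 = -54 + ((2*I*√2)*(⅛))*38 = -54 + (I*√2/4)*38 = -54 + 19*I*√2/2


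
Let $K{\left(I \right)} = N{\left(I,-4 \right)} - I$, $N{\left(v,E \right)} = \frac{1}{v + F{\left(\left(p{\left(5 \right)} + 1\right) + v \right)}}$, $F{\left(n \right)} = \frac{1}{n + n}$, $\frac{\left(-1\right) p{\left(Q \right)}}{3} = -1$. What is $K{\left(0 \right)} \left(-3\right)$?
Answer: $-24$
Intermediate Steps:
$p{\left(Q \right)} = 3$ ($p{\left(Q \right)} = \left(-3\right) \left(-1\right) = 3$)
$F{\left(n \right)} = \frac{1}{2 n}$
$N{\left(v,E \right)} = \frac{1}{v + \frac{1}{2 \left(4 + v\right)}}$ ($N{\left(v,E \right)} = \frac{1}{v + \frac{1}{2 \left(\left(3 + 1\right) + v\right)}} = \frac{1}{v + \frac{1}{2 \left(4 + v\right)}}$)
$K{\left(I \right)} = - I + \frac{2 \left(4 + I\right)}{1 + 2 I \left(4 + I\right)}$ ($K{\left(I \right)} = \frac{2 \left(4 + I\right)}{1 + 2 I \left(4 + I\right)} - I = - I + \frac{2 \left(4 + I\right)}{1 + 2 I \left(4 + I\right)}$)
$K{\left(0 \right)} \left(-3\right) = \left(\frac{1}{0 + \frac{1}{2 \left(4 + 0\right)}} - 0\right) \left(-3\right) = \left(\frac{1}{0 + \frac{1}{2 \cdot 4}} + 0\right) \left(-3\right) = \left(\frac{1}{0 + \frac{1}{2} \cdot \frac{1}{4}} + 0\right) \left(-3\right) = \left(\frac{1}{0 + \frac{1}{8}} + 0\right) \left(-3\right) = \left(\frac{1}{\frac{1}{8}} + 0\right) \left(-3\right) = \left(8 + 0\right) \left(-3\right) = 8 \left(-3\right) = -24$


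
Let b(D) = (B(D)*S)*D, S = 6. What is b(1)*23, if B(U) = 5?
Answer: 690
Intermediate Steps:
b(D) = 30*D (b(D) = (5*6)*D = 30*D)
b(1)*23 = (30*1)*23 = 30*23 = 690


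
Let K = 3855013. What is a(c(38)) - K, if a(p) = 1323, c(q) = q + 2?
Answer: -3853690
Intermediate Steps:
c(q) = 2 + q
a(c(38)) - K = 1323 - 1*3855013 = 1323 - 3855013 = -3853690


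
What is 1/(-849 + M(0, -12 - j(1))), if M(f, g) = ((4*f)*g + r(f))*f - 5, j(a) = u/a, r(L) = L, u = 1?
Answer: -1/854 ≈ -0.0011710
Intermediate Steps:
j(a) = 1/a
M(f, g) = -5 + f*(f + 4*f*g) (M(f, g) = ((4*f)*g + f)*f - 5 = (4*f*g + f)*f - 5 = (f + 4*f*g)*f - 5 = f*(f + 4*f*g) - 5 = -5 + f*(f + 4*f*g))
1/(-849 + M(0, -12 - j(1))) = 1/(-849 + (-5 + 0² + 4*(-12 - 1/1)*0²)) = 1/(-849 + (-5 + 0 + 4*(-12 - 1*1)*0)) = 1/(-849 + (-5 + 0 + 4*(-12 - 1)*0)) = 1/(-849 + (-5 + 0 + 4*(-13)*0)) = 1/(-849 + (-5 + 0 + 0)) = 1/(-849 - 5) = 1/(-854) = -1/854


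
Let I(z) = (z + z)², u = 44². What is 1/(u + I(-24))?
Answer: 1/4240 ≈ 0.00023585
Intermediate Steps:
u = 1936
I(z) = 4*z² (I(z) = (2*z)² = 4*z²)
1/(u + I(-24)) = 1/(1936 + 4*(-24)²) = 1/(1936 + 4*576) = 1/(1936 + 2304) = 1/4240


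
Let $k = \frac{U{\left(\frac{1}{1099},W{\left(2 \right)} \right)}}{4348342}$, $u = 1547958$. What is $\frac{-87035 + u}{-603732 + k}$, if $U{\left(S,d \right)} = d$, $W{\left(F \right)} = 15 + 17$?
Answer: $- \frac{3176296419833}{1312616606156} \approx -2.4198$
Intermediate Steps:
$W{\left(F \right)} = 32$
$k = \frac{16}{2174171}$ ($k = \frac{32}{4348342} = 32 \cdot \frac{1}{4348342} = \frac{16}{2174171} \approx 7.3591 \cdot 10^{-6}$)
$\frac{-87035 + u}{-603732 + k} = \frac{-87035 + 1547958}{-603732 + \frac{16}{2174171}} = \frac{1460923}{- \frac{1312616606156}{2174171}} = 1460923 \left(- \frac{2174171}{1312616606156}\right) = - \frac{3176296419833}{1312616606156}$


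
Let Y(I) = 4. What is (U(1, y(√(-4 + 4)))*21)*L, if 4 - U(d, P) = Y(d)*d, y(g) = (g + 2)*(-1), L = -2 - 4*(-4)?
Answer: 0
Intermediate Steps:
L = 14 (L = -2 + 16 = 14)
y(g) = -2 - g (y(g) = (2 + g)*(-1) = -2 - g)
U(d, P) = 4 - 4*d
(U(1, y(√(-4 + 4)))*21)*L = ((4 - 4*1)*21)*14 = ((4 - 4)*21)*14 = (0*21)*14 = 0*14 = 0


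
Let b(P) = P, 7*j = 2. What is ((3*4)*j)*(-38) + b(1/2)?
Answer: -1817/14 ≈ -129.79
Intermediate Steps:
j = 2/7 (j = (⅐)*2 = 2/7 ≈ 0.28571)
((3*4)*j)*(-38) + b(1/2) = ((3*4)*(2/7))*(-38) + 1/2 = (12*(2/7))*(-38) + ½ = (24/7)*(-38) + ½ = -912/7 + ½ = -1817/14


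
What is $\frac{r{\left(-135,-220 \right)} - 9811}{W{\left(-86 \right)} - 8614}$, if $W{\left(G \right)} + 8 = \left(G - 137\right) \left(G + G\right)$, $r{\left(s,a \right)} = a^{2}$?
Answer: $\frac{38589}{29734} \approx 1.2978$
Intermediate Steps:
$W{\left(G \right)} = -8 + 2 G \left(-137 + G\right)$ ($W{\left(G \right)} = -8 + \left(G - 137\right) \left(G + G\right) = -8 + \left(-137 + G\right) 2 G = -8 + 2 G \left(-137 + G\right)$)
$\frac{r{\left(-135,-220 \right)} - 9811}{W{\left(-86 \right)} - 8614} = \frac{\left(-220\right)^{2} - 9811}{\left(-8 - -23564 + 2 \left(-86\right)^{2}\right) - 8614} = \frac{48400 - 9811}{\left(-8 + 23564 + 2 \cdot 7396\right) - 8614} = \frac{38589}{\left(-8 + 23564 + 14792\right) - 8614} = \frac{38589}{38348 - 8614} = \frac{38589}{29734}$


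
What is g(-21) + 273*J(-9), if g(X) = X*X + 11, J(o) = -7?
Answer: -1459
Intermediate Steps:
g(X) = 11 + X**2 (g(X) = X**2 + 11 = 11 + X**2)
g(-21) + 273*J(-9) = (11 + (-21)**2) + 273*(-7) = (11 + 441) - 1911 = 452 - 1911 = -1459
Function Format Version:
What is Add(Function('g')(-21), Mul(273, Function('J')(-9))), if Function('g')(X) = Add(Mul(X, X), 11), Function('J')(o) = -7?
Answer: -1459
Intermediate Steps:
Function('g')(X) = Add(11, Pow(X, 2)) (Function('g')(X) = Add(Pow(X, 2), 11) = Add(11, Pow(X, 2)))
Add(Function('g')(-21), Mul(273, Function('J')(-9))) = Add(Add(11, Pow(-21, 2)), Mul(273, -7)) = Add(Add(11, 441), -1911) = Add(452, -1911) = -1459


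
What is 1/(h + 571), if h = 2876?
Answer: 1/3447 ≈ 0.00029011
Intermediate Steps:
1/(h + 571) = 1/(2876 + 571) = 1/3447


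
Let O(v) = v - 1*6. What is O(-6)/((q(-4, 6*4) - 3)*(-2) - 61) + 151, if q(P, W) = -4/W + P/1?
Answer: 5294/35 ≈ 151.26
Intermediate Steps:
O(v) = -6 + v (O(v) = v - 6 = -6 + v)
q(P, W) = P - 4/W (q(P, W) = -4/W + P*1 = -4/W + P = P - 4/W)
O(-6)/((q(-4, 6*4) - 3)*(-2) - 61) + 151 = (-6 - 6)/(((-4 - 4/(6*4)) - 3)*(-2) - 61) + 151 = -12/(((-4 - 4/24) - 3)*(-2) - 61) + 151 = -12/(((-4 - 4*1/24) - 3)*(-2) - 61) + 151 = -12/(((-4 - ⅙) - 3)*(-2) - 61) + 151 = -12/((-25/6 - 3)*(-2) - 61) + 151 = -12/(-43/6*(-2) - 61) + 151 = -12/(43/3 - 61) + 151 = -12/(-140/3) + 151 = -12*(-3/140) + 151 = 9/35 + 151 = 5294/35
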